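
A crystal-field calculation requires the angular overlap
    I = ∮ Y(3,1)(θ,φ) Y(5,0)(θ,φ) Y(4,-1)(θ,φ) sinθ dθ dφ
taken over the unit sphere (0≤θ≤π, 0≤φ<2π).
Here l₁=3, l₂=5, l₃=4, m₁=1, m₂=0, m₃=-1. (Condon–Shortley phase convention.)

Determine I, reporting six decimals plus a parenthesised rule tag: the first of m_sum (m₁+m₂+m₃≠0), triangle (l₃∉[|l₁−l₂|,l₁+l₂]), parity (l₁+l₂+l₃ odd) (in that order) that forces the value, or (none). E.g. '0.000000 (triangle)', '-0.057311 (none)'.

m-sum 0 ✓  L=12 even ✓  2≤4≤8 ✓
Π(2lᵢ+1) = 7×11×9 = 693
triangle coeff Δ(3,5,4) = 1/180180
Σ_t [1,3]: t=1:−1/576 t=2:+1/144 t=3:−1/576 = 1/288
(3j)²=20/1001 [(3 5 4; 0 0 0)], sign=+1
Σ_t [0,2]: t=0:+1/5760 t=1:−1/288 t=2:+1/288 = 1/5760
(3j)²=1/12012 [(3 5 4; 1 0 -1)], sign=-1
⇒ 4πI² = 15/13013
I = (-1)√(15/13013/(4π)) = -0.00957750
No selection rule forces the value: the integral is nonzero (none).

-0.009577 (none)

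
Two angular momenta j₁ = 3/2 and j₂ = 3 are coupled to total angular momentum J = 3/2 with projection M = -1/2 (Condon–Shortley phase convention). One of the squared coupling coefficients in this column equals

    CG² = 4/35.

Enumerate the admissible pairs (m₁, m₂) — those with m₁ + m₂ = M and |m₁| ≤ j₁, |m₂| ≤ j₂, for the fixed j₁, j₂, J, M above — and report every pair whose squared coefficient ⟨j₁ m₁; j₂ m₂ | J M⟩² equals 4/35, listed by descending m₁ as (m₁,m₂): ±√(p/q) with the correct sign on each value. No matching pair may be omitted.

Admissible pairs with m₁+m₂ = M = -1/2: (-3/2,1), (-1/2,0), (1/2,-1), (3/2,-2)
  (m₁,m₂)=(3/2,-2): CG² = 2/7, CG = +√(2/7)
  (m₁,m₂)=(1/2,-1): CG² = 12/35, CG = −√(12/35)
  (m₁,m₂)=(-1/2,0): CG² = 9/35, CG = +√(9/35)
  (m₁,m₂)=(-3/2,1): CG² = 4/35, CG = −√(4/35)   ← matches the target
Pairs with CG² = 4/35: (-3/2,1): −√(4/35)

(-3/2,1): −√(4/35)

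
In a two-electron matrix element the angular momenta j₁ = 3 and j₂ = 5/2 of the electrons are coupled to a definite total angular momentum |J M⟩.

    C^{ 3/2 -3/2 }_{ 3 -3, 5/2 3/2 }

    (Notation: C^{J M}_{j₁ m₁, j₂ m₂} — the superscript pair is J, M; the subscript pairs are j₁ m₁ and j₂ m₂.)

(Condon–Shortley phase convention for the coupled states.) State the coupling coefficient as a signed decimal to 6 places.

+0.462910

√[4·4!2!1!/8! · 0!6!4!1!0!3!] = √(3456/7)
  +(−1)^4/∏(4,0,2,0,0,1)! = 1/48  (running 1/48)
⟨..|..⟩ = √(3456/7)·(1/48) = +0.462910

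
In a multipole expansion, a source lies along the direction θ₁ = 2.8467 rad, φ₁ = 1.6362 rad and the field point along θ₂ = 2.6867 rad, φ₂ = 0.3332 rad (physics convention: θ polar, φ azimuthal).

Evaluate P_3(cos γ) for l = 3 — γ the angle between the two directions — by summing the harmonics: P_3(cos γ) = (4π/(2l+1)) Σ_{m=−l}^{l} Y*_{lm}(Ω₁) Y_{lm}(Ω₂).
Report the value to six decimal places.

0.442242

Summing Y*_{l m}(θ₁,φ₁)·Y_{l m}(θ₂,φ₂) over m ∈ [−3, 3]; prefactor 4π/(2·3+1) = 1.795196:
  m=-3: (0.001997, -0.010046) × (0.019132, -0.029770) = (-0.000261, -0.000252)  (running Σ = (-0.000261, -0.000252))
  m=-2: (0.081895, 0.010774) × (-0.139307, 0.109553) = (-0.012589, 0.007471)  (running Σ = (-0.012850, 0.007219))
  m=-1: (-0.021963, 0.335324) × (0.407222, -0.140941) = (0.038317, 0.139647)  (running Σ = (0.025467, 0.146866))
  m=0: (-0.563328, -0.000000) × (-0.346889, 0.000000) = (0.195412, 0.000000)  (running Σ = (0.220880, 0.146866))
  m=1: (0.021963, 0.335324) × (-0.407222, -0.140941) = (0.038317, -0.139647)  (running Σ = (0.259197, 0.007219))
  m=2: (0.081895, -0.010774) × (-0.139307, -0.109553) = (-0.012589, -0.007471)  (running Σ = (0.246608, -0.000252))
  m=3: (-0.001997, -0.010046) × (-0.019132, -0.029770) = (-0.000261, 0.000252)  (running Σ = (0.246347, -0.000000))
Accumulated sum (0.246347, -0.000000); after 4π/(2l+1) scaling, (0.442242, -0.000000) ⇒ P_3 = 0.442242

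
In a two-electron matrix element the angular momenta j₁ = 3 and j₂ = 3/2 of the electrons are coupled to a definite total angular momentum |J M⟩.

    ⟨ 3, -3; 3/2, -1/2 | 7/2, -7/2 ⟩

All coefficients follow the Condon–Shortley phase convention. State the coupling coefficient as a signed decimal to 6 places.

-0.816497

√[8·1!5!2!/9! · 0!6!1!2!0!7!] = √(38400)
  +(−1)^1/∏(1,0,5,0,0,2)! = -1/240  (running -1/240)
⟨..|..⟩ = √(38400)·(-1/240) = -0.816497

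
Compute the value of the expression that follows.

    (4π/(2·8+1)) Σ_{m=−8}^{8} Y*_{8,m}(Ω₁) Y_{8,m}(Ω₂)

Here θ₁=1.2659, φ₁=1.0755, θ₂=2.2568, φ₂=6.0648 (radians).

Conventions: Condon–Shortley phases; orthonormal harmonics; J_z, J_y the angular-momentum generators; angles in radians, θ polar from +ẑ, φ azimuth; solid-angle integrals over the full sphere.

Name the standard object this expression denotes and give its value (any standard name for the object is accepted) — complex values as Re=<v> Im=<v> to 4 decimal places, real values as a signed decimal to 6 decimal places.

This sum is the spherical-harmonic addition theorem: it equals the Legendre polynomial P_l(cos γ) of the angle γ between the two directions.
Expand P_8 via completeness: Σ_{m} conj(Y_{8,m}) at Ω₁ times Y_{8,m} at Ω₂ —
  [-8]  conj(Y_{8,-8})(Ω₁) = -0.24081 + 0.25848j ; Y_{8,-8}(Ω₂) = -0.01162 + 0.06521j ; Δ = -0.01406 - 0.01871j
  [-7]  conj(Y_{8,-7})(Ω₁) = 0.14220 + 0.42137j ; Y_{8,-7}(Ω₂) = -0.00913 - 0.21672j ; Δ = 0.09002 - 0.03466j
  [-6]  conj(Y_{8,-6})(Ω₁) = 0.09830 + 0.01686j ; Y_{8,-6}(Ω₂) = 0.10444 + 0.39182j ; Δ = 0.00366 + 0.04028j
  [-5]  conj(Y_{8,-5})(Ω₁) = -0.19609 + 0.25001j ; Y_{8,-5}(Ω₂) = -0.19876 - 0.38283j ; Δ = 0.13468 + 0.02538j
  [-4]  conj(Y_{8,-4})(Ω₁) = 0.09108 + 0.20934j ; Y_{8,-4}(Ω₂) = 0.08043 + 0.09602j ; Δ = -0.01278 + 0.02558j
  [-3]  conj(Y_{8,-3})(Ω₁) = -0.22079 - 0.01879j ; Y_{8,-3}(Ω₂) = 0.23444 + 0.18014j ; Δ = -0.04838 - 0.04418j
  [-2]  conj(Y_{8,-2})(Ω₁) = -0.14756 + 0.22513j ; Y_{8,-2}(Ω₂) = -0.27019 - 0.12614j ; Δ = 0.06827 - 0.04222j
  [-1]  conj(Y_{8,-1})(Ω₁) = -0.08302 - 0.15367j ; Y_{8,-1}(Ω₂) = -0.16634 - 0.03691j ; Δ = 0.00814 + 0.02863j
  [+0]  conj(Y_{8,0})(Ω₁) = -0.27837 + 0.00000j ; Y_{8,0}(Ω₂) = 0.32689 + 0.00000j ; Δ = -0.09100 + 0.00000j
  [+1]  conj(Y_{8,1})(Ω₁) = 0.08302 - 0.15367j ; Y_{8,1}(Ω₂) = 0.16634 - 0.03691j ; Δ = 0.00814 - 0.02863j
  [+2]  conj(Y_{8,2})(Ω₁) = -0.14756 - 0.22513j ; Y_{8,2}(Ω₂) = -0.27019 + 0.12614j ; Δ = 0.06827 + 0.04222j
  [+3]  conj(Y_{8,3})(Ω₁) = 0.22079 - 0.01879j ; Y_{8,3}(Ω₂) = -0.23444 + 0.18014j ; Δ = -0.04838 + 0.04418j
  [+4]  conj(Y_{8,4})(Ω₁) = 0.09108 - 0.20934j ; Y_{8,4}(Ω₂) = 0.08043 - 0.09602j ; Δ = -0.01278 - 0.02558j
  [+5]  conj(Y_{8,5})(Ω₁) = 0.19609 + 0.25001j ; Y_{8,5}(Ω₂) = 0.19876 - 0.38283j ; Δ = 0.13468 - 0.02538j
  [+6]  conj(Y_{8,6})(Ω₁) = 0.09830 - 0.01686j ; Y_{8,6}(Ω₂) = 0.10444 - 0.39182j ; Δ = 0.00366 - 0.04028j
  [+7]  conj(Y_{8,7})(Ω₁) = -0.14220 + 0.42137j ; Y_{8,7}(Ω₂) = 0.00913 - 0.21672j ; Δ = 0.09002 + 0.03466j
  [+8]  conj(Y_{8,8})(Ω₁) = -0.24081 - 0.25848j ; Y_{8,8}(Ω₂) = -0.01162 - 0.06521j ; Δ = -0.01406 + 0.01871j
Total Σ_m = 0.36811 + 0.00000j. Multiply by 0.739198: 0.27211 + 0.00000j. P_8(cos γ) = 0.272108

Legendre polynomial (addition theorem), +0.272108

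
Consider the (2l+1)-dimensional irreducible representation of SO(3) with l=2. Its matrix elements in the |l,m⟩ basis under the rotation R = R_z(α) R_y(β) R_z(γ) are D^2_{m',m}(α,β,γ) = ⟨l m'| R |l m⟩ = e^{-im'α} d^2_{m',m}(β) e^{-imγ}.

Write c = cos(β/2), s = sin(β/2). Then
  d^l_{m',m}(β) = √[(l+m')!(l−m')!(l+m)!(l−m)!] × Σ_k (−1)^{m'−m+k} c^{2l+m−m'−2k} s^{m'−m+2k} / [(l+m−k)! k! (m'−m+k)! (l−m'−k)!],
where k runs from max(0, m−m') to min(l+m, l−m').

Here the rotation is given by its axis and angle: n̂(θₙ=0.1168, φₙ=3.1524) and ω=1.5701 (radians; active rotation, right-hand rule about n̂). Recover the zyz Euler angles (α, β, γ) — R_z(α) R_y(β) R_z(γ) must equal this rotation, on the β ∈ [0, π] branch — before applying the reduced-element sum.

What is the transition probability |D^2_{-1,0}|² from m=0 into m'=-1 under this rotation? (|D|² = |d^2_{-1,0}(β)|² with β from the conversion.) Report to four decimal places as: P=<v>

P=0.0393

Axis–angle → zyz. n̂ = (sinθₙcosφₙ, sinθₙsinφₙ, cosθₙ) = (-0.116528, -0.001259, +0.993187), ω = 1.5701.
R = I cosω + sinω [n̂]ₓ + (1−cosω) n̂n̂ᵀ gives
  R = [+0.014266, -0.993040, -0.116913; +0.993333, +0.000698, +0.115278; -0.114394, -0.117778, +0.986429]
β = atan2(√(R₁₃²+R₂₃²), R₃₃) = 0.164934; α = atan2(R₂₃, R₁₃) mod 2π = 2.363235; γ = atan2(R₃₂, −R₃₁) mod 2π = 5.483213
Split into d^2_{-1,0}(β=0.1649) × two z-phases.
c=cos(0.164934/2)=0.996602, s=sin(0.164934/2)=0.082374; N=√[1·6·2·2]=4.898979
k∈{1,2} keeps every argument non-negative
  k=1: (−1)^0·4.8990/(2)·0.9966^3·0.0824^1 = +0.199723
  k=2: (−1)^1·4.8990/(2)·0.9966^1·0.0824^3 = -0.001364
d^2_{-1,0}(0.1649) = +0.199723 -0.001364 = +0.198359
|D^2_{-1,0}|² = |d^2_{-1,0}(β)|² = (+0.198359)² = 0.039346 (the z-rotation phases have unit modulus)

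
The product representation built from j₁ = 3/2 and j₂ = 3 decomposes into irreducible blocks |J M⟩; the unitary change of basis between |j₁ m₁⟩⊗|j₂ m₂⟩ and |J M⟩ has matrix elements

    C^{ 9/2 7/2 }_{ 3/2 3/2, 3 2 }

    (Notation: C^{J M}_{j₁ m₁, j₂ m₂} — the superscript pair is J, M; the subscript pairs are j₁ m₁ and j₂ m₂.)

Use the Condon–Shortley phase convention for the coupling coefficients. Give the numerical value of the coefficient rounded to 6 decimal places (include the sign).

+√(2/3) = +0.816497

j₁+j₂−J=0  J+j₁−j₂=3  J−j₁+j₂=6  j₁+j₂+J+1=10
(j₁±m₁, j₂±m₂, J±M) = (3,0,5,1,8,1)
P² = 345600
sum k=0..0:
  [0] +1/720 = 1/720
S = 1/720
C² = P²·S² = 2/3 ; C = +0.816497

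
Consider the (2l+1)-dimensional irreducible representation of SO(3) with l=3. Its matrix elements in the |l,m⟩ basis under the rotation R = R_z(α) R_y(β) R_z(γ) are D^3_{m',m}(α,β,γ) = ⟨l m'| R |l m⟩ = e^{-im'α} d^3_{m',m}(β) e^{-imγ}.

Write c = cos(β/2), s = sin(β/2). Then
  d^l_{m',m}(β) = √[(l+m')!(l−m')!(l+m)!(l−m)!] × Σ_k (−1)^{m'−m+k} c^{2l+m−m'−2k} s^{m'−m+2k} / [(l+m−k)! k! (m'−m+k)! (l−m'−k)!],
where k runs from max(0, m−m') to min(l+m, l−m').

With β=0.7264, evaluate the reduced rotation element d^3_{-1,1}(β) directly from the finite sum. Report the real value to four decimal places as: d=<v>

d=0.4688

d^3_{-1,1}(β=0.7264) via the finite sum:
With c≡cos(β/2)=0.934765 and s≡sin(β/2)=0.355267, N=[2·24·24·2]^{1/2}=48.000000
k∈{2,3,4} keeps every argument non-negative
  k=2: (−1)^0·48.0000/(8)·0.9348^4·0.3553^2 = +0.578191
  k=3: (−1)^1·48.0000/(6)·0.9348^2·0.3553^4 = -0.111356
  k=4: (−1)^2·48.0000/(48)·0.9348^0·0.3553^6 = +0.002011
d^3_{-1,1}(0.7264) = +0.578191 -0.111356 +0.002011 = +0.468845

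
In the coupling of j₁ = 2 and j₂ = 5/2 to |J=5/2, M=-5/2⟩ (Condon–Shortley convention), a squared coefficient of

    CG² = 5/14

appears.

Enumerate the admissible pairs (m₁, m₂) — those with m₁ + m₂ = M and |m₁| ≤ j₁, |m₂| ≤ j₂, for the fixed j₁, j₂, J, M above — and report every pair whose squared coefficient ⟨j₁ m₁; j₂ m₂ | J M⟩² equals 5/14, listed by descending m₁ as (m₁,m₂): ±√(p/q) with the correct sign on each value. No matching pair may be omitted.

(0,-5/2): +√(5/14)

Admissible pairs with m₁+m₂ = M = -5/2: (-2,-1/2), (-1,-3/2), (0,-5/2)
  (m₁,m₂)=(0,-5/2): CG² = 5/14, CG = +√(5/14)   ← matches the target
  (m₁,m₂)=(-1,-3/2): CG² = 3/7, CG = −√(3/7)
  (m₁,m₂)=(-2,-1/2): CG² = 3/14, CG = +√(3/14)
Pairs with CG² = 5/14: (0,-5/2): +√(5/14)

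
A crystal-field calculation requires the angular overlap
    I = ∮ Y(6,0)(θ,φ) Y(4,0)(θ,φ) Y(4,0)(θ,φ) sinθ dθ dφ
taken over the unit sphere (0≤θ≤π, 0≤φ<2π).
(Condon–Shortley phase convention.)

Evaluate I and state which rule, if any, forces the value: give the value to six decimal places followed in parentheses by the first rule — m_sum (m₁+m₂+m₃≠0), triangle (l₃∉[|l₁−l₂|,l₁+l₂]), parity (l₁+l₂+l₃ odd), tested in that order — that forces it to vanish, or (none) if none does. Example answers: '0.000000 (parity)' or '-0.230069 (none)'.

0.142253 (none)

Rules hold: Σm=0, L=14 even, 2≤4≤10.
N = 13·9·9 = 1053
Δ = 6!·6!·2!/15! = 1/1261260
Racah Σ t=2..4: t=2:+1/4608 t=3:−1/1296 t=4:+1/4608 = -7/20736
⇒ 3j(6 4 4; 0 0 0)² = 20/1287, sgn -1
(m-triple is (0,0,0) — same symbol as above.)
4πI² = N·(3j₀)²·(3jₘ)² = 400/1573
I = +1·√(0.254291/4π) = 0.14225276
No selection rule forces the value: the integral is nonzero (none).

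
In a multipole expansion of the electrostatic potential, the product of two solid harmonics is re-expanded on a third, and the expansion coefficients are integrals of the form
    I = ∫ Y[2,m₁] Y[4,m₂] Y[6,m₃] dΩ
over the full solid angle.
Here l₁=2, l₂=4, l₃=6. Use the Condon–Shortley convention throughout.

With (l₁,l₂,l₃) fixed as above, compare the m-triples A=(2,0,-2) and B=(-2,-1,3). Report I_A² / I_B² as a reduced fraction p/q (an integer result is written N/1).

5/9

Shared (l₁,l₂,l₃)=(2,4,6): N and (l;000)² cancel in I_A²/I_B².
A: Δ = 0!·4!·8!/13! = 1/6435; Racah Σ t=0..0: t=0:+1/13824 = 1/13824; ⇒ 3j(2 4 6; 2 0 -2)² = 14/1287, sgn +1
B: Δ = 0!·4!·8!/13! = 1/6435; Racah Σ t=0..0: t=0:+1/17280 = 1/17280; ⇒ 3j(2 4 6; -2 -1 3)² = 14/715, sgn -1
I_A²/I_B² = (14/1287)/(14/715) = 5/9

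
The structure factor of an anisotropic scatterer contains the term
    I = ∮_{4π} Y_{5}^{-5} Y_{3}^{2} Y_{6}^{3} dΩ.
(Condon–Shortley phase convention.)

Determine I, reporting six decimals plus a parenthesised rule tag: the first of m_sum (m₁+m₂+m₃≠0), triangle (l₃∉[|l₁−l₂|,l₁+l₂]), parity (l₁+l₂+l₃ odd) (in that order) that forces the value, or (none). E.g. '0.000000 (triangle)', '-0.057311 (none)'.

Checks pass: Σm=0; 14 even; l₃=6∈[2,8].
(2·5+1)(2·3+1)(2·6+1) = 1001
Δ: 2! 8! 4! / 15! → 1/675675
sum: t=0:+1/8640 t=1:−1/2304 t=2:+1/8640 = -7/34560
3j²(5 3 6; 0 0 0) = Δ·Π!·Σ² = 7/429  (sign -1)
sum: t=2:+1/483840 = 1/483840
3j²(5 3 6; -5 2 3) = Δ·Π!·Σ² = 6/1001  (sign -1)
combine: 4πI² = 1001·7/429·6/1001 = 14/143
take √, sign +1: I = 0.08826552
No selection rule forces the value: the integral is nonzero (none).

0.088266 (none)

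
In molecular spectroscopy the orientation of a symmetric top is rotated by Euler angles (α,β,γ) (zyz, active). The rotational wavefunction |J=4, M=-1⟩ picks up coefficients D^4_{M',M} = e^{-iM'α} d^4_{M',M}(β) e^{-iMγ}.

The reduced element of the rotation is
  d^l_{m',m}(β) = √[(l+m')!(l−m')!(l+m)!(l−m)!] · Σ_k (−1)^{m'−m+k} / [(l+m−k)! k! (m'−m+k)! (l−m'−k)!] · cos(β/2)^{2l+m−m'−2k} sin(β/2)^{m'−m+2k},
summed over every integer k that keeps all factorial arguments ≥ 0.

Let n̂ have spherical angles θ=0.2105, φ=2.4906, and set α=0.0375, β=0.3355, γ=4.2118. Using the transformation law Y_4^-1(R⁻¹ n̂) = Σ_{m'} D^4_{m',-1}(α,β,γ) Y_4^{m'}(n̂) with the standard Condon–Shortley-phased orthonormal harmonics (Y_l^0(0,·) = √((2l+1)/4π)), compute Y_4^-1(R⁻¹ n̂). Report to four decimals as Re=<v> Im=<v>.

Need the full column D^4_{m',-1} for m'=−4..4 at α=0.0375, β=0.3355, γ=4.2118.
cos(β/2)=0.985963, sin(β/2)=0.166964
d^4_{-4,-1}: single k=3 term ⇒ +0.032454;  D = -0.011146-0.030480i
d^4_{-3,-1}: k∈[2..3] ⇒ +0.203274 -0.009715 = +0.193558;  D = -0.073246-0.179164i
d^4_{-2,-1}: k∈[1..3] ⇒ +0.641629 -0.091998 +0.001759 = +0.551390;  D = -0.227645-0.502203i
d^4_{-1,-1}: k∈[0..3] ⇒ +0.893068 -0.384151 +0.022032 -0.000211 = +0.530739;  D = -0.237088-0.474840i
d^4_{0,-1}: k∈[0..3] ⇒ -0.676337 +0.116370 -0.003337 +0.000016 = -0.563288;  D = +0.270346+0.494172i
d^4_{1,-1}: k∈[0..3] ⇒ +0.256101 -0.022032 +0.000316 -0.000001 = +0.234384;  D = -0.120121-0.201263i
d^4_{2,-1}: k∈[0..2] ⇒ -0.061332 +0.002638 -0.000015 = -0.058709;  D = +0.031957+0.049250i
d^4_{3,-1}: k∈[0..1] ⇒ +0.009715 -0.000167 = +0.009548;  D = -0.005494-0.007809i
d^4_{4,-1}: single k=0 term ⇒ -0.000931;  D = +0.000564+0.000741i
Y_4^{m'}(θ=0.2105,φ=2.4906) and Σ D·Y over m':
  (-0.0111-0.0305i)·(-0.0007+0.0004i)  (-0.0732-0.1792i)·(+0.0042-0.0104i)  (-0.2276-0.5022i)·(+0.0221+0.0802i)  (-0.2371-0.4748i)·(-0.2841-0.2164i)  (+0.2703+0.4942i)·(+0.6686+0.0000i)  (-0.1201-0.2013i)·(+0.2841-0.2164i)  (+0.0320+0.0492i)·(+0.0221-0.0802i)  (-0.0055-0.0078i)·(-0.0042-0.0104i)  (+0.0006+0.0007i)·(-0.0007-0.0004i)
Y_4^-1(R⁻¹ n̂) = +0.105360+0.454728i

Re=0.1054 Im=0.4547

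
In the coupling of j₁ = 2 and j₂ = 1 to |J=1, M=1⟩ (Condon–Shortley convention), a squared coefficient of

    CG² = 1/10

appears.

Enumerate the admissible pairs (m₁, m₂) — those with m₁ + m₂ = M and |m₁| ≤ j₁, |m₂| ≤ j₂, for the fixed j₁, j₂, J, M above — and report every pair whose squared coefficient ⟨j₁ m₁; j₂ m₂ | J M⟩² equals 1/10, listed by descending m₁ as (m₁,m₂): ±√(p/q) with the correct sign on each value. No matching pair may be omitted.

(0,1): +√(1/10)

Admissible pairs with m₁+m₂ = M = 1: (0,1), (1,0), (2,-1)
  (m₁,m₂)=(2,-1): CG² = 3/5, CG = +√(3/5)
  (m₁,m₂)=(1,0): CG² = 3/10, CG = −√(3/10)
  (m₁,m₂)=(0,1): CG² = 1/10, CG = +√(1/10)   ← matches the target
Pairs with CG² = 1/10: (0,1): +√(1/10)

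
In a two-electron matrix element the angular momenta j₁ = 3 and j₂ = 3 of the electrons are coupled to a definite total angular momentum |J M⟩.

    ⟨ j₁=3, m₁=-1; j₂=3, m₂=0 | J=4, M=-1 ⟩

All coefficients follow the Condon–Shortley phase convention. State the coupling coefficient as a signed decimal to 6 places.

-0.312094

√[9·2!4!4!/11! · 2!4!3!3!3!5!] = √(124416/385)
  +(−1)^0/∏(0,2,4,3,0,1)! = 1/288  (running 1/288)
  +(−1)^1/∏(1,1,3,2,1,2)! = -1/24  (running -11/288)
  +(−1)^2/∏(2,0,2,1,2,3)! = 1/48  (running -5/288)
⟨..|..⟩ = √(124416/385)·(-5/288) = -0.312094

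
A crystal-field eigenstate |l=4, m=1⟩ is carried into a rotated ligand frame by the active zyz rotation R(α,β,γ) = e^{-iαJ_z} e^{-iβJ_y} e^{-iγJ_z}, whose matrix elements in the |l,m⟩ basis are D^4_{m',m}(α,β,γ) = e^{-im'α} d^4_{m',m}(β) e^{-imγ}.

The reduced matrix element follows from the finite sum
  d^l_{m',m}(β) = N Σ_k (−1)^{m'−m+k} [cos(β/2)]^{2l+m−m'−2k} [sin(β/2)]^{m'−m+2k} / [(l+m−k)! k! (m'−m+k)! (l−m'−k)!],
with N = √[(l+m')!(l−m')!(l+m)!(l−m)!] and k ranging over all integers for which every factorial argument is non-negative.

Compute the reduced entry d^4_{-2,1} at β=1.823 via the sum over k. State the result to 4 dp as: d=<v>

d^4_{-2,1}(β=1.8230) via the finite sum:
Half-angle: c=0.612561, s=0.790423. N=√(2·720·120·6)=1018.233765
Admissible k: 3..5 (factorial args all ≥0)
  k=3: (−1)^0·1018.2338/(72)·0.6126^5·0.7904^3 = +0.602338
  k=4: (−1)^1·1018.2338/(48)·0.6126^3·0.7904^5 = -1.504364
  k=5: (−1)^2·1018.2338/(240)·0.6126^1·0.7904^7 = +0.500961
d^4_{-2,1}(1.8230) = +0.602338 -1.504364 +0.500961 = -0.401065

d=-0.4011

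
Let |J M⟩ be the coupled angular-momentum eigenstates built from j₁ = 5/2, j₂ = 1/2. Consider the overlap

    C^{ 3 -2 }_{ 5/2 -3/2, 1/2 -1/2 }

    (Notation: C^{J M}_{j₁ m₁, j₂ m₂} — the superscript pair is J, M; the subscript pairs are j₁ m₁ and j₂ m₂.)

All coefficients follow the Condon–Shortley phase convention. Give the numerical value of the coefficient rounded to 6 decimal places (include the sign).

+0.912871  (= +√(5/6))

√[7·0!5!1!/7! · 1!4!0!1!1!5!] = √(480)
  +(−1)^0/∏(0,0,4,0,1,1)! = 1/24  (running 1/24)
⟨..|..⟩ = √(480)·(1/24) = +0.912871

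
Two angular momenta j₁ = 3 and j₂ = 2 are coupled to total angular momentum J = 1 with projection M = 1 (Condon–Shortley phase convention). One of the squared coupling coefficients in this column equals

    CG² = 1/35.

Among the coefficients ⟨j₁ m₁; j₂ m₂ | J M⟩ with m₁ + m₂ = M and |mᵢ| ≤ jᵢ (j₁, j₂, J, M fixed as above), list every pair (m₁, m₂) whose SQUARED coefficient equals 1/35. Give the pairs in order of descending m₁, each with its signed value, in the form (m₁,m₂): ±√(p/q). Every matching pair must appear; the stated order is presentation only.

(-1,2): +√(1/35)

Admissible pairs with m₁+m₂ = M = 1: (-1,2), (0,1), (1,0), (2,-1), (3,-2)
  (m₁,m₂)=(3,-2): CG² = 3/7, CG = +√(3/7)
  (m₁,m₂)=(2,-1): CG² = 2/7, CG = −√(2/7)
  (m₁,m₂)=(1,0): CG² = 6/35, CG = +√(6/35)
  (m₁,m₂)=(0,1): CG² = 3/35, CG = −√(3/35)
  (m₁,m₂)=(-1,2): CG² = 1/35, CG = +√(1/35)   ← matches the target
Pairs with CG² = 1/35: (-1,2): +√(1/35)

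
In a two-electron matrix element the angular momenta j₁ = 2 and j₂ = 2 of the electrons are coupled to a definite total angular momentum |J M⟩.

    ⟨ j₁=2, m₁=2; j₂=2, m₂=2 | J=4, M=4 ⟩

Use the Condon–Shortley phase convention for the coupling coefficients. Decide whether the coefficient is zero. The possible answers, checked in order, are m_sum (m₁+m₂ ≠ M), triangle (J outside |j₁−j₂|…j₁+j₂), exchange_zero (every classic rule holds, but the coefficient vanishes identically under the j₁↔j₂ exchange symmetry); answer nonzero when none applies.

nonzero

m-sum: m₁+m₂ = 2+2 = 4, M = 4  ✓
triangle: |j₁−j₂| = 0 ≤ J = 4 ≤ j₁+j₂ = 4  ✓
exchange: j₁=j₂, m₁=m₂ with (−1)^(j₁+j₂−J) = (−1)^0 = +1 — symmetry imposes no zero
value check: CG = +1 = +1.000000 ≠ 0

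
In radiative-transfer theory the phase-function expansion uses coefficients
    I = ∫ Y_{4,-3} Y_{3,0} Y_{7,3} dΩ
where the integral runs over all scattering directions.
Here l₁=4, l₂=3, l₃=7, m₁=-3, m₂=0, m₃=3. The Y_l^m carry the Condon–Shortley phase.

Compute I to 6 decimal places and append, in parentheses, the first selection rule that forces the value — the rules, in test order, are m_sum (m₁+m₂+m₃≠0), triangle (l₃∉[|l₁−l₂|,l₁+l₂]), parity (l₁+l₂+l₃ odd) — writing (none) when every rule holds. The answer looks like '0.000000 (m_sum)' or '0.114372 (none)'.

-0.147623 (none)

m-sum 0 ✓  L=14 even ✓  1≤7≤7 ✓
Π(2lᵢ+1) = 9×7×15 = 945
triangle coeff Δ(4,3,7) = 1/45045
Σ_t [0,0]: t=0:+1/20736 = 1/20736
(3j)²=35/1287 [(4 3 7; 0 0 0)], sign=-1
Σ_t [0,0]: t=0:+1/181440 = 1/181440
(3j)²=32/3003 [(4 3 7; -3 0 3)], sign=+1
⇒ 4πI² = 5600/20449
I = (-1)√(5600/20449/(4π)) = -0.14762267
No selection rule forces the value: the integral is nonzero (none).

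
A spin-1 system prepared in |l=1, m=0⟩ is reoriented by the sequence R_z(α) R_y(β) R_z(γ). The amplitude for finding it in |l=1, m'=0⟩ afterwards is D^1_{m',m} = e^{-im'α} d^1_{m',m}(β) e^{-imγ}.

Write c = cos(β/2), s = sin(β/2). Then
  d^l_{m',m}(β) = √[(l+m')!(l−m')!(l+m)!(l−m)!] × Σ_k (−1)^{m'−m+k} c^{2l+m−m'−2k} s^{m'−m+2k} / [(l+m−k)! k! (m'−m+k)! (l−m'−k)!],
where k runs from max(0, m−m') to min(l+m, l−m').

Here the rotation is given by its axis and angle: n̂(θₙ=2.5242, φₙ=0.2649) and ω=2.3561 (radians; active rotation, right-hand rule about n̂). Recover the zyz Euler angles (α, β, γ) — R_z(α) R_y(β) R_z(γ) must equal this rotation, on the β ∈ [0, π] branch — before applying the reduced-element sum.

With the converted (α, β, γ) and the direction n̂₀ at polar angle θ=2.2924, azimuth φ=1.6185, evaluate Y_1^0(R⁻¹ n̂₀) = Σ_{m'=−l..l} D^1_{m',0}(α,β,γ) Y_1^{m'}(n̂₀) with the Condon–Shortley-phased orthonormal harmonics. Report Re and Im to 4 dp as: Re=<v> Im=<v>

Axis–angle → zyz. n̂ = (sinθₙcosφₙ, sinθₙsinφₙ, cosθₙ) = (+0.558718, +0.151566, -0.815391), ω = 2.3561.
R = I cosω + sinω [n̂]ₓ + (1−cosω) n̂n̂ᵀ gives
  R = [-0.174161, +0.721180, -0.670498; -0.432066, -0.667825, -0.606076; -0.884866, +0.184145, +0.427906]
β = atan2(√(R₁₃²+R₂₃²), R₃₃) = 1.128622; α = atan2(R₂₃, R₁₃) mod 2π = 3.876569; γ = atan2(R₃₂, −R₃₁) mod 2π = 0.205176
Need the full column D^1_{m',0} for m'=−1..1 at α=3.8766, β=1.1286, γ=0.2052.
cos(β/2)=0.844957, sin(β/2)=0.534834
d^1_{-1,0}: single k=1 term ⇒ +0.639100;  D = -0.474114-0.428561i
d^1_{0,0}: k∈[0..1] ⇒ +0.713953 -0.286047 = +0.427906;  D = +0.427906+0.000000i
d^1_{1,0}: single k=0 term ⇒ -0.639100;  D = +0.474114-0.428561i
Y_1^{m'}(θ=2.2924,φ=1.6185) and Σ D·Y over m':
  (-0.4741-0.4286i)·(-0.0124-0.2591i)  (+0.4279+0.0000i)·(-0.3228+0.0000i)  (+0.4741-0.4286i)·(+0.0124-0.2591i)
Y_1^0(R⁻¹ n̂) = -0.348451+0.000000i

Re=-0.3485 Im=0.0000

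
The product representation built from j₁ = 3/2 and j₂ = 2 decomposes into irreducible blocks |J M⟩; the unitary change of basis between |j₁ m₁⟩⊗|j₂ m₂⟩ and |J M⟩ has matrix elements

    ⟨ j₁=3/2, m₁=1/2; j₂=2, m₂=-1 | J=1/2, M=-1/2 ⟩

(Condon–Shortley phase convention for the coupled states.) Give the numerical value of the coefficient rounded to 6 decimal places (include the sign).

triangle: 3!*0!*1!/5! = 6/120
(j±m)!: 2!*1!*1!*3!*0!*1! = 12
prefactor² = (2J+1)*Δ*N² = 6/5
  k=1: −1/(1!*2!*0!*0!*0!*1!) = -1/2
Σ = -1/2  ⇒  CG² = 6/5*(-1/2)² = 3/10
CG = −√(3/10) = -0.547723

-0.547723  (= −√(3/10))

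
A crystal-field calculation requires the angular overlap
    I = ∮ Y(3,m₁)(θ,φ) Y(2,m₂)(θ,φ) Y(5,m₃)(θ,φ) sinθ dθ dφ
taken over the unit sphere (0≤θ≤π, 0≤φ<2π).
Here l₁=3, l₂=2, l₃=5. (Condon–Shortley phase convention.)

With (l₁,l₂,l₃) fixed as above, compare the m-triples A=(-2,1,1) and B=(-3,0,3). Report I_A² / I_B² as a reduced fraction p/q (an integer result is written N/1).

l's match ⇒ only the (l;m) 3-j factors differ between A and B.
A: triangle coeff Δ(3,2,5) = 1/2310; Σ_t [0,0]: t=0:+1/720 = 1/720; (3j)²=4/385 [(3 2 5; -2 1 1)], sign=+1
B: triangle coeff Δ(3,2,5) = 1/2310; Σ_t [0,0]: t=0:+1/2880 = 1/2880; (3j)²=2/165 [(3 2 5; -3 0 3)], sign=+1
I_A²/I_B² = (4/385)/(2/165) = 6/7

6/7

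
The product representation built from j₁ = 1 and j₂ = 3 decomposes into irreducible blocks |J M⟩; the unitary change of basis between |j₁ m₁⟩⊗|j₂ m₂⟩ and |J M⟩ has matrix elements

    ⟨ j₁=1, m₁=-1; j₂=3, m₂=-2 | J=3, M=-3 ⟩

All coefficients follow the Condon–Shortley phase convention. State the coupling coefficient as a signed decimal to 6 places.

√[7·1!1!5!/8! · 0!2!1!5!0!6!] = √(3600)
  +(−1)^1/∏(1,0,1,0,0,5)! = -1/120  (running -1/120)
⟨..|..⟩ = √(3600)·(-1/120) = -0.500000

-0.500000  (= −√(1/4))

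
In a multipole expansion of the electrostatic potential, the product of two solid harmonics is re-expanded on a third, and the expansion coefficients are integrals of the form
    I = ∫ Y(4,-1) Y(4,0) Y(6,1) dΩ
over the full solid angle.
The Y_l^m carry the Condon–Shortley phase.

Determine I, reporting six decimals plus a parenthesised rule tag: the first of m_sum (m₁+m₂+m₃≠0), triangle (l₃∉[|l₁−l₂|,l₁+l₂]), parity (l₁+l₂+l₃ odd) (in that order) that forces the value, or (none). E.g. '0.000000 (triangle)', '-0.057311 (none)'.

-0.103072 (none)

Rules hold: Σm=0, L=14 even, 0≤6≤8.
N = 9·9·13 = 1053
Δ = 2!·6!·6!/15! = 1/1261260
Racah Σ t=0..2: t=0:+1/4608 t=1:−1/1296 t=2:+1/4608 = -7/20736
⇒ 3j(4 4 6; 0 0 0)² = 20/1287, sgn -1
Racah Σ t=0..2: t=0:+1/11520 t=1:−1/1728 t=2:+1/3456 = -7/34560
⇒ 3j(4 4 6; -1 0 1)² = 7/858, sgn +1
4πI² = N·(3j₀)²·(3jₘ)² = 210/1573
I = -1·√(0.133503/4π) = -0.10307192
No selection rule forces the value: the integral is nonzero (none).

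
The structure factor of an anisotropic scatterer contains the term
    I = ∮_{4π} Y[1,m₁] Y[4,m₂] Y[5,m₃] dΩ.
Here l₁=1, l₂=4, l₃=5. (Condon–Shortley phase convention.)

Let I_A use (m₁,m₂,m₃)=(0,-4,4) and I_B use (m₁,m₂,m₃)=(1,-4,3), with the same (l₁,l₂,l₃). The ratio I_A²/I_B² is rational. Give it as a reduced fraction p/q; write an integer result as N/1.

Same 1,4,5: normalisation and zero-m 3j drop out of the ratio.
A: Δ: 0! 2! 8! / 11! → 1/495; sum: t=0:+1/40320 = 1/40320; 3j²(1 4 5; 0 -4 4) = Δ·Π!·Σ² = 1/55  (sign -1)
B: Δ: 0! 2! 8! / 11! → 1/495; sum: t=0:+1/80640 = 1/80640; 3j²(1 4 5; 1 -4 3) = Δ·Π!·Σ² = 1/495  (sign +1)
I_A²/I_B² = (1/55)/(1/495) = 9/1

9/1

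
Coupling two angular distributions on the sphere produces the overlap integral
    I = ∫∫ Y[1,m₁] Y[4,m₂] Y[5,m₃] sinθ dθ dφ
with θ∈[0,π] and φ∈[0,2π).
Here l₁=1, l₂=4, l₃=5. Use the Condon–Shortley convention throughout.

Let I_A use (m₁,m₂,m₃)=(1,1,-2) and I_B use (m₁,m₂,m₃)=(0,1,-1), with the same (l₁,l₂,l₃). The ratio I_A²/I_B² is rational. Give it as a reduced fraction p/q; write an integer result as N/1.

7/8

Shared (l₁,l₂,l₃)=(1,4,5): N and (l;000)² cancel in I_A²/I_B².
A: Δ = 0!·2!·8!/11! = 1/495; Racah Σ t=0..0: t=0:+1/1440 = 1/1440; ⇒ 3j(1 4 5; 1 1 -2)² = 7/165, sgn -1
B: Δ = 0!·2!·8!/11! = 1/495; Racah Σ t=0..0: t=0:+1/720 = 1/720; ⇒ 3j(1 4 5; 0 1 -1)² = 8/165, sgn +1
I_A²/I_B² = (7/165)/(8/165) = 7/8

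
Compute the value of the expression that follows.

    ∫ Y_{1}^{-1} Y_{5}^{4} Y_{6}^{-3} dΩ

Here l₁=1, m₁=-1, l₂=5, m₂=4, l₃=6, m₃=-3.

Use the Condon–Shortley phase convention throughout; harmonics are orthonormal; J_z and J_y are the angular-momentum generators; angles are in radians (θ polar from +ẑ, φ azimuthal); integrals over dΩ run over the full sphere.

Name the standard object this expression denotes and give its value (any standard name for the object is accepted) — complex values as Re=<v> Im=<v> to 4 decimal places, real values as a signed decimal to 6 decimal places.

Gaunt coefficient, -0.070770

This is a Gaunt coefficient — the integral of a triple product of spherical harmonics over the sphere.
m-sum 0 ✓  L=12 even ✓  4≤6≤6 ✓
Π(2lᵢ+1) = 3×11×13 = 429
triangle coeff Δ(1,5,6) = 1/858
Σ_t [0,0]: t=0:+1/14400 = 1/14400
(3j)²=6/143 [(1 5 6; 0 0 0)], sign=+1
Σ_t [0,0]: t=0:+1/725760 = 1/725760
(3j)²=1/286 [(1 5 6; -1 4 -3)], sign=-1
⇒ 4πI² = 9/143
I = (-1)√(9/143/(4π)) = -0.07076985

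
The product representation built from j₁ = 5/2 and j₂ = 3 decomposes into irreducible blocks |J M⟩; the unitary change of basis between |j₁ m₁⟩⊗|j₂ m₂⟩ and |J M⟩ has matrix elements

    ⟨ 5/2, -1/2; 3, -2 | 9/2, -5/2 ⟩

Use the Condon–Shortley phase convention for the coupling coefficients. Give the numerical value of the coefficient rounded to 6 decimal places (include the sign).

+0.497468

j₁+j₂−J=1  J+j₁−j₂=4  J−j₁+j₂=5  j₁+j₂+J+1=11
(j₁±m₁, j₂±m₂, J±M) = (2,3,1,5,2,7)
P² = 115200/11
sum k=0..1:
  [0] +1/144 = 1/144
  [1] −1/480 = -1/480
S = 7/1440
C² = P²·S² = 49/198 ; C = +0.497468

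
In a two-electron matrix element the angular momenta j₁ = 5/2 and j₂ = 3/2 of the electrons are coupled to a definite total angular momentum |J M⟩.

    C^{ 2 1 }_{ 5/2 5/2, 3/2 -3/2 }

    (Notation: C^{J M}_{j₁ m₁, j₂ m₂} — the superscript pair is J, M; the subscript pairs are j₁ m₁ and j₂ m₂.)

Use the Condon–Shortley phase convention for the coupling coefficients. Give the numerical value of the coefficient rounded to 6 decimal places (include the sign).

+0.597614

j₁+j₂−J=2  J+j₁−j₂=3  J−j₁+j₂=1  j₁+j₂+J+1=7
(j₁±m₁, j₂±m₂, J±M) = (5,0,0,3,3,1)
P² = 360/7
sum k=0..0:
  [0] +1/12 = 1/12
S = 1/12
C² = P²·S² = 5/14 ; C = +0.597614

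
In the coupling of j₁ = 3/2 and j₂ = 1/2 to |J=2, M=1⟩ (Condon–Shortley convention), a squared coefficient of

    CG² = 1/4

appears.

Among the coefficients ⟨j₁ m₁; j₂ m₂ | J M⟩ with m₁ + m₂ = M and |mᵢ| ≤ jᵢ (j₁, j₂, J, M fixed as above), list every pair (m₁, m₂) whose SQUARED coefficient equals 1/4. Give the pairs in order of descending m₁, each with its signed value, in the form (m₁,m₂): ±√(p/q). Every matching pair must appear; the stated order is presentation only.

Admissible pairs with m₁+m₂ = M = 1: (1/2,1/2), (3/2,-1/2)
  (m₁,m₂)=(3/2,-1/2): CG² = 1/4, CG = +√(1/4)   ← matches the target
  (m₁,m₂)=(1/2,1/2): CG² = 3/4, CG = +√(3/4)
Pairs with CG² = 1/4: (3/2,-1/2): +√(1/4)

(3/2,-1/2): +√(1/4)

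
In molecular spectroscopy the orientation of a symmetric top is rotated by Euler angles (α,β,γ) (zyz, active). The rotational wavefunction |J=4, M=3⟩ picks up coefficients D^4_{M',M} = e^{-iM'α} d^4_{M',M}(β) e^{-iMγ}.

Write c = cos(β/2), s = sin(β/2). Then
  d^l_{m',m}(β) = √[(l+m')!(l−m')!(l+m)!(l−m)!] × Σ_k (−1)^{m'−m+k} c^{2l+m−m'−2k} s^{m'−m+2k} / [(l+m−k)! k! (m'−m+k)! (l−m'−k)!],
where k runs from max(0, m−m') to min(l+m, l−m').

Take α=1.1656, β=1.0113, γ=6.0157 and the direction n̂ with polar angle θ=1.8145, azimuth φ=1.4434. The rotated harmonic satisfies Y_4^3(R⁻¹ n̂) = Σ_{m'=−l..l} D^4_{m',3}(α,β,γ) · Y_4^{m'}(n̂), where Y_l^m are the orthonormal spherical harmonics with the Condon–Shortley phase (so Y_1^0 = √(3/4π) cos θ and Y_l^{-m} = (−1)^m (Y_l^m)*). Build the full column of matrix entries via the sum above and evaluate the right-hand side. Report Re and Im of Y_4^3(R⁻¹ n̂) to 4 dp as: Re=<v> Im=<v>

Re=0.1102 Im=-0.3304

Need the full column D^4_{m',3} for m'=−4..4 at α=1.1656, β=1.0113, γ=6.0157.
cos(β/2)=0.874860, sin(β/2)=0.484376
d^4_{-4,3}: single k=7 term ⇒ +0.015480;  D = +0.010579-0.011300i
d^4_{-3,3}: k∈[6..7] ⇒ +0.069195 -0.003030 = +0.066164;  D = -0.026564-0.060598i
d^4_{-2,3}: k∈[5..6] ⇒ +0.200408 -0.020478 = +0.179930;  D = -0.179924+0.001428i
d^4_{-1,3}: k∈[4..5] ⇒ +0.426584 -0.078459 = +0.348124;  D = -0.134687+0.321014i
d^4_{0,3}: k∈[3..4] ⇒ +0.689136 -0.211248 = +0.477887;  D = +0.332104+0.343632i
d^4_{1,3}: k∈[2..3] ⇒ +0.834962 -0.426584 = +0.408378;  D = +0.381746-0.145062i
d^4_{2,3}: k∈[1..2] ⇒ +0.710912 -0.653772 = +0.057141;  D = +0.002402-0.057090i
d^4_{3,3}: k∈[0..1] ⇒ +0.343169 -0.736367 = -0.393198;  D = +0.354524+0.170053i
d^4_{4,3}: single k=0 term ⇒ -0.537399;  D = +0.404603-0.353686i
Y_4^{m'}(θ=1.8145,φ=1.4434) and Σ D·Y over m':
  (+0.0106-0.0113i)·(+0.3426+0.1915i)  (-0.0266-0.0606i)·(+0.1029-0.2561i)  (-0.1799+0.0014i)·(+0.1806+0.0470i)  (-0.1347+0.3210i)·(+0.0365-0.2849i)  (+0.3321+0.3436i)·(+0.1451+0.0000i)  (+0.3817-0.1451i)·(-0.0365-0.2849i)  (+0.0024-0.0571i)·(+0.1806-0.0470i)  (+0.3545+0.1701i)·(-0.1029-0.2561i)  (+0.4046-0.3537i)·(+0.3426-0.1915i)
Y_4^3(R⁻¹ n̂) = +0.110161-0.330373i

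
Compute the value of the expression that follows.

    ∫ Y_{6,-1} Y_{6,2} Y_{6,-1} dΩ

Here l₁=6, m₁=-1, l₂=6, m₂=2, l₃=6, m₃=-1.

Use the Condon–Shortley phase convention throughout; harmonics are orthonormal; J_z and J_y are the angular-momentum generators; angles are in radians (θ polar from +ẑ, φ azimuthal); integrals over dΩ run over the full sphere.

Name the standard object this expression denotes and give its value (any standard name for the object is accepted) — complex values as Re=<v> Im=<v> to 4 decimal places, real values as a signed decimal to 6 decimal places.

Gaunt coefficient, +0.117335

This is a Gaunt coefficient — the integral of a triple product of spherical harmonics over the sphere.
m-sum 0 ✓  L=18 even ✓  0≤6≤12 ✓
Π(2lᵢ+1) = 13×13×13 = 2197
triangle coeff Δ(6,6,6) = 1/325909584
Σ_t [0,6]: t=0:+1/373248000 t=1:−1/1728000 t=2:+1/110592 t=3:−1/46656 t=4:+1/110592 t=5:−1/1728000 t=6:+1/373248000 = -7/1555200
(3j)²=400/46189 [(6 6 6; 0 0 0)], sign=-1
Σ_t [2,6]: t=2:+1/4147200 t=3:−1/207360 t=4:+1/82944 t=5:−1/207360 t=6:+1/4147200 = 1/345600
(3j)²=420/46189 [(6 6 6; -1 2 -1)], sign=-1
⇒ 4πI² = 2184000/12623809
I = (+1)√(2184000/12623809/(4π)) = 0.11733462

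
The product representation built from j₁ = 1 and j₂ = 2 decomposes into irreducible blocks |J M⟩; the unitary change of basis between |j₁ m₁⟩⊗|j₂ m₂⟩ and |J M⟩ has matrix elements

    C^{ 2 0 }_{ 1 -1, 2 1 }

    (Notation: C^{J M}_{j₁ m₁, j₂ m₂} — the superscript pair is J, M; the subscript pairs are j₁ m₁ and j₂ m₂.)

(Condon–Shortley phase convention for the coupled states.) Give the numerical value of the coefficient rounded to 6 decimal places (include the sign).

√[5·1!1!3!/6! · 0!2!3!1!2!2!] = √(2)
  +(−1)^1/∏(1,0,1,2,0,1)! = -1/2  (running -1/2)
⟨..|..⟩ = √(2)·(-1/2) = -0.707107

−√(1/2) = -0.707107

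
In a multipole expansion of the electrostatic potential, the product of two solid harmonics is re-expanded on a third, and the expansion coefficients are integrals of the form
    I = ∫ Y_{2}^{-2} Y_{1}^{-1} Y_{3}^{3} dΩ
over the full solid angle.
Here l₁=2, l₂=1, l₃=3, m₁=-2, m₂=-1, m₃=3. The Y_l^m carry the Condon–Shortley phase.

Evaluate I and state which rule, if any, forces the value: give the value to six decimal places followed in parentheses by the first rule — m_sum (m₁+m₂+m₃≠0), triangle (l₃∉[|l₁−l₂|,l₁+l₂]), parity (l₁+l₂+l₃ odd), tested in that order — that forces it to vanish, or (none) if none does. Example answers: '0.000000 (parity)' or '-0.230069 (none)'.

Rules hold: Σm=0, L=6 even, 1≤3≤3.
N = 5·3·7 = 105
Δ = 0!·4!·2!/7! = 1/105
Racah Σ t=0..0: t=0:+1/4 = 1/4
⇒ 3j(2 1 3; 0 0 0)² = 3/35, sgn -1
Racah Σ t=0..0: t=0:+1/48 = 1/48
⇒ 3j(2 1 3; -2 -1 3)² = 1/7, sgn +1
4πI² = N·(3j₀)²·(3jₘ)² = 9/7
I = -1·√(1.28571/4π) = -0.31986543
No selection rule forces the value: the integral is nonzero (none).

-0.319865 (none)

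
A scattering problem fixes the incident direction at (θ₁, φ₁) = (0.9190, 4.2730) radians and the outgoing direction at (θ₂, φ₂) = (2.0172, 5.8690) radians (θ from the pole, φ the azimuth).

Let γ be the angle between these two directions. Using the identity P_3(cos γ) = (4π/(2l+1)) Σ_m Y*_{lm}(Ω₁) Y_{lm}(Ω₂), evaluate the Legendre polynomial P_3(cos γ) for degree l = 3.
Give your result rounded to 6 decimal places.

0.365085

Term-by-term m-sum for l=3 (normalisation 4π/7 = 1.795196):
  m=-3: Y*=(0.202980, 0.052398)  Y=(0.098710, 0.289847)  product (0.004849, 0.064005)
  m=-2: Y*=(-0.250018, 0.301686)  Y=(-0.242698, -0.264507)  product (0.140477, -0.007087)
  m=-1: Y*=(-0.091797, -0.195298)  Y=(-0.018165, -0.007986)  product (0.000108, 0.004281)
  m=+0: Y*=(-0.262614, -0.000000)  Y=(0.333185, 0.000000)  product (-0.087499, -0.000000)
  m=+1: Y*=(0.091797, -0.195298)  Y=(0.018165, -0.007986)  product (0.000108, -0.004281)
  m=+2: Y*=(-0.250018, -0.301686)  Y=(-0.242698, 0.264507)  product (0.140477, 0.007087)
  m=+3: Y*=(-0.202980, 0.052398)  Y=(-0.098710, 0.289847)  product (0.004849, -0.064005)
Σ over m = (0.203368, 0.000000); ×(4π/7) → (0.365085, 0.000000). Real part: 0.365085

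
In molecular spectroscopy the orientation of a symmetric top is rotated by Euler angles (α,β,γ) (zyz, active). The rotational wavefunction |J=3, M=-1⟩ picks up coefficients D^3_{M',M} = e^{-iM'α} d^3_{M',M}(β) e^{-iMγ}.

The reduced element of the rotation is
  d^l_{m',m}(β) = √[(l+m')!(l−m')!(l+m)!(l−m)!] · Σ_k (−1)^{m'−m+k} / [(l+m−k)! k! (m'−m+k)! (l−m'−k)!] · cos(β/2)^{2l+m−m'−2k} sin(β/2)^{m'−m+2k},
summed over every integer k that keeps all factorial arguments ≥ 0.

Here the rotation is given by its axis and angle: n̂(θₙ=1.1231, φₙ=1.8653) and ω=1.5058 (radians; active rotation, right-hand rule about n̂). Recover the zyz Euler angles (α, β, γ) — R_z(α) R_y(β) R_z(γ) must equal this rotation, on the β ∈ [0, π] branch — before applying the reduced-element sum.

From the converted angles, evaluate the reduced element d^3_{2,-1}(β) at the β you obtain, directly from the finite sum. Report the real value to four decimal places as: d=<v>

d=-0.5016

Axis–angle → zyz. n̂ = (sinθₙcosφₙ, sinθₙsinφₙ, cosθₙ) = (-0.261658, +0.862636, +0.432890), ω = 1.5058.
R = I cosω + sinω [n̂]ₓ + (1−cosω) n̂n̂ᵀ gives
  R = [+0.128969, -0.643032, +0.754902; +0.220920, +0.760759, +0.610278; -0.966727, +0.088066, +0.240173]
β = atan2(√(R₁₃²+R₂₃²), R₃₃) = 1.328252; α = atan2(R₂₃, R₁₃) mod 2π = 0.679854; γ = atan2(R₃₂, −R₃₁) mod 2π = 0.090847
d^3_{2,-1}(β=1.3283) via the finite sum:
Half-angle: c=0.787456, s=0.616371. N=√(120·1·2·24)=75.894664
Admissible k: 0..1 (factorial args all ≥0)
  k=0: (−1)^3·75.8947/(12)·0.7875^3·0.6164^3 = -0.723162
  k=1: (−1)^4·75.8947/(24)·0.7875^1·0.6164^5 = +0.221533
d^3_{2,-1}(1.3283) = -0.723162 +0.221533 = -0.501629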